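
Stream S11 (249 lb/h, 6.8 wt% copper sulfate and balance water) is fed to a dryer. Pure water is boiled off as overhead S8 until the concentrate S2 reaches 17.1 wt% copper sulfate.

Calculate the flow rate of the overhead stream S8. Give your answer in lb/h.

150 lb/h

copper sulfate is conserved: 249×0.068 = 16.932 lb/h all reports to the concentrate.
Concentrate = 16.932/(target fraction) = 99.018 lb/h.
Overhead = 249 − 99.018 = 149.98 lb/h.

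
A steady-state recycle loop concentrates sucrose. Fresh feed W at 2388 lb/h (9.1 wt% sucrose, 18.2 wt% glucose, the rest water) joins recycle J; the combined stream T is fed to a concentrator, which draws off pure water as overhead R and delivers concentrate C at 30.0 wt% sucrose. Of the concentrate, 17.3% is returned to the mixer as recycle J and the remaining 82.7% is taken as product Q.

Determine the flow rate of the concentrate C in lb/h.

Overall sucrose balance (none leaves overhead): sucrose in fresh feed = sucrose in product, i.e. 2388×0.091 = (1−0.173)·C·0.300.
C = 217.31/(0.300×0.827) = 875.89 lb/h.

875.9 lb/h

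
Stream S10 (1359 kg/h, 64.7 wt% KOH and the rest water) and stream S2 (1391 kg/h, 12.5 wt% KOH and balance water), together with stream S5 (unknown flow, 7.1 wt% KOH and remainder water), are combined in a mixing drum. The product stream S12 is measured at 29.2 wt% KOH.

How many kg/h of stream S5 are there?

1132 kg/h

Let S5 be the unknown flow. Total out = 2750 + S5.
KOH balance: 1053.1 + 0.071·S5 = 0.292·(2750 + S5)
(0.071 − 0.292)·S5 = 0.292×2750 − 1053.1 = -250.15
S5 = -250.15 / -0.221 = 1131.9 kg/h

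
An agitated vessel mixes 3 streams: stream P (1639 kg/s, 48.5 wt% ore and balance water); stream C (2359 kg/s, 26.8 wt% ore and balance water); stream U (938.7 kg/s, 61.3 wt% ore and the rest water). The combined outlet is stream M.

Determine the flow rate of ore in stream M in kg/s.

ore out = ore in = 1639×0.485 + 2359×0.268 + 938.7×0.613 = 2002.6 kg/s.

2003 kg/s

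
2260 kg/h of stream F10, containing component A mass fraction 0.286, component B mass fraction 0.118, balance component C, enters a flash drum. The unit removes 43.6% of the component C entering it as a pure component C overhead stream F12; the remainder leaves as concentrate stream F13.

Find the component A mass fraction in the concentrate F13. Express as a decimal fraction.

component A is not removed: 2260×0.286 = 646.36 kg/h of component A enters F13.
component C entering = 2260×0.596 = 1347 kg/h; overhead removed = 0.436×1347 = 587.27 kg/h.
Concentrate = 2260 − 587.27 = 1672.7 kg/h.
Mass fraction = 646.36/1672.7 = 0.386.

0.386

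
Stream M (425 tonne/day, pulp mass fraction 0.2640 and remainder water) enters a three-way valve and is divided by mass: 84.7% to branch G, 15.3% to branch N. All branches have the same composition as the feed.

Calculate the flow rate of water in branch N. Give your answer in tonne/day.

47.86 tonne/day

Branch N total = 0.153×425 = 65.025 tonne/day.
water in N = 0.736×65.025 = 47.858 tonne/day.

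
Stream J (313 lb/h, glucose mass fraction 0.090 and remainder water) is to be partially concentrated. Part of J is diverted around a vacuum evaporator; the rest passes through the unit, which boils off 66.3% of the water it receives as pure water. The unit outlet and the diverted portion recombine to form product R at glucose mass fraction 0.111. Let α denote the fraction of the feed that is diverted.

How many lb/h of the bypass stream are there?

All 313×0.090 = 28.17 lb/h of glucose reaches R, so R = 28.17/0.111 = 253.78 lb/h and vapour = 59.216 lb/h.
The evaporator receives (1−α)·313 of feed at 0.910 water and removes 0.663 of that water:
0.663×0.910×(1−α)×313 = 59.216
(1−α) = 59.216/188.84 = 0.3136;  α = 0.6864.
Bypass flow = 0.6864×313 = 214.85 lb/h.

214.9 lb/h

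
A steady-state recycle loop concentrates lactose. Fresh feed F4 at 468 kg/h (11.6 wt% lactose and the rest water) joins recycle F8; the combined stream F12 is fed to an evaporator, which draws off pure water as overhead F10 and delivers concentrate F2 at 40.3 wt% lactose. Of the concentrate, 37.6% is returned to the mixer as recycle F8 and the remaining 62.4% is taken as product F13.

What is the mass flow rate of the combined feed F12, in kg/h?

549.2 kg/h

Overall lactose balance (none leaves overhead): lactose in fresh feed = lactose in product, i.e. 468×0.116 = (1−0.376)·F2·0.403.
F2 = 54.288/(0.403×0.624) = 215.88 kg/h.
Recycle F8 = 0.376×215.88 = 81.171 kg/h.
Combined feed F12 = 468 + 81.171 = 549.17 kg/h.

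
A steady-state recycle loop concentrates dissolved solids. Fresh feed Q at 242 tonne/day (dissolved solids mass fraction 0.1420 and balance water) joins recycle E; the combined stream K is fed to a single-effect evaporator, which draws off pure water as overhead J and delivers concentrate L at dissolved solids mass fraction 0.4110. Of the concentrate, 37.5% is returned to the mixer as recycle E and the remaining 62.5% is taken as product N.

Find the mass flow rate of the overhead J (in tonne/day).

158.4 tonne/day

Overall dissolved solids balance (none leaves overhead): dissolved solids in fresh feed = dissolved solids in product, i.e. 242×0.142 = (1−0.375)·L·0.411.
L = 34.364/(0.411×0.625) = 133.78 tonne/day.
Recycle E = 0.375×133.78 = 50.166 tonne/day.
Combined feed K = 242 + 50.166 = 292.17 tonne/day.
Overhead J = K − L = 292.17 − 133.78 = 158.39 tonne/day.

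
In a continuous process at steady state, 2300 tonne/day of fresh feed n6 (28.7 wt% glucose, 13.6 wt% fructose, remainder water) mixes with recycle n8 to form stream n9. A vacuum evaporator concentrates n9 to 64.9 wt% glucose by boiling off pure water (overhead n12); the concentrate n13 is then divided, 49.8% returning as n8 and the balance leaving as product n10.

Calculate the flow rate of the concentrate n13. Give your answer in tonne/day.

Overall glucose balance (none leaves overhead): glucose in fresh feed = glucose in product, i.e. 2300×0.287 = (1−0.498)·n13·0.649.
n13 = 660.1/(0.649×0.502) = 2026.1 tonne/day.

2026 tonne/day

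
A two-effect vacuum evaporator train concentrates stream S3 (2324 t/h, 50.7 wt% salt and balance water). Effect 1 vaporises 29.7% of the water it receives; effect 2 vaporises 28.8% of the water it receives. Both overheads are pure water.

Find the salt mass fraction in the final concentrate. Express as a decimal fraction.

water in feed = 2324×0.493 = 1145.7 t/h.
After stage 1: water left = (1−0.297)×1145.7 = 805.45; stream total = 1983.7 t/h.
After stage 2: water left = (1−0.288)×805.45 = 573.48; final concentrate = 1751.7 t/h.
salt fraction = 1178.3/1751.7 = 0.6726.

0.6726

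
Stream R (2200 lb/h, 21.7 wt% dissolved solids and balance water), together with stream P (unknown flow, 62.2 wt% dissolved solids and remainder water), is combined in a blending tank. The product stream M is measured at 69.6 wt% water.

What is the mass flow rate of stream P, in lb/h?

Let P be the unknown flow. Total out = 2200 + P.
water balance: 1722.6 + 0.378·P = 0.696·(2200 + P)
(0.378 − 0.696)·P = 0.696×2200 − 1722.6 = -191.4
P = -191.4 / -0.318 = 601.89 lb/h

601.9 lb/h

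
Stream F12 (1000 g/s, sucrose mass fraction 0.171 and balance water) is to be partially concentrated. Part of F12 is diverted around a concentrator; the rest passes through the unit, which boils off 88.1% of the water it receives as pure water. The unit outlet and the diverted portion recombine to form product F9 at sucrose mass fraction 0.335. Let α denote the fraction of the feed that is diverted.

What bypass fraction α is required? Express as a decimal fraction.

0.330

All 1000×0.171 = 171 g/s of sucrose reaches F9, so F9 = 171/0.335 = 510.45 g/s and vapour = 489.55 g/s.
The evaporator receives (1−α)·1000 of feed at 0.829 water and removes 0.881 of that water:
0.881×0.829×(1−α)×1000 = 489.55
(1−α) = 489.55/730.35 = 0.6703;  α = 0.3297.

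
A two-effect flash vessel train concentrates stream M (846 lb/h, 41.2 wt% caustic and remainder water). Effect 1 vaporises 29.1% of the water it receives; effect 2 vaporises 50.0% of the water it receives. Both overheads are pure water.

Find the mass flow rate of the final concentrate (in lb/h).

water in feed = 846×0.588 = 497.45 lb/h.
After stage 1: water left = (1−0.291)×497.45 = 352.69; stream total = 701.24 lb/h.
After stage 2: water left = (1−0.500)×352.69 = 176.35; final concentrate = 524.9 lb/h.

524.9 lb/h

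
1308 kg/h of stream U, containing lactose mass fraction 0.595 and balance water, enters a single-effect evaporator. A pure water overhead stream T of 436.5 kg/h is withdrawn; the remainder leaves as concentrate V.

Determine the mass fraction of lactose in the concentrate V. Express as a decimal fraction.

lactose is not removed: 1308×0.595 = 778.26 kg/h of lactose enters V.
Concentrate = 1308 − 436.5 = 871.5 kg/h.
Mass fraction = 778.26/871.5 = 0.893.

0.893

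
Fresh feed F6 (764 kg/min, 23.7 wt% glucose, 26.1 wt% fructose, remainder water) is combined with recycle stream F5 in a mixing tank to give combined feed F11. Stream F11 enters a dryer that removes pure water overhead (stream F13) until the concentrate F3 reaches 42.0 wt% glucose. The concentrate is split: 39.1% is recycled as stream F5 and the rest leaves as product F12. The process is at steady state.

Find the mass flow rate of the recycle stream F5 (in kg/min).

276.8 kg/min

Overall glucose balance (none leaves overhead): glucose in fresh feed = glucose in product, i.e. 764×0.237 = (1−0.391)·F3·0.420.
F3 = 181.07/(0.420×0.609) = 707.91 kg/min.
Recycle F5 = 0.391×707.91 = 276.79 kg/min.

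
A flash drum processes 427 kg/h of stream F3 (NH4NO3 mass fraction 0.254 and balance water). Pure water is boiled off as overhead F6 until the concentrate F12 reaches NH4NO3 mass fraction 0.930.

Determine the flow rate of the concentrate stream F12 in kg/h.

116.6 kg/h

NH4NO3 is conserved: 427×0.254 = 108.46 kg/h all reports to the concentrate.
Concentrate = 108.46/(target fraction) = 116.62 kg/h.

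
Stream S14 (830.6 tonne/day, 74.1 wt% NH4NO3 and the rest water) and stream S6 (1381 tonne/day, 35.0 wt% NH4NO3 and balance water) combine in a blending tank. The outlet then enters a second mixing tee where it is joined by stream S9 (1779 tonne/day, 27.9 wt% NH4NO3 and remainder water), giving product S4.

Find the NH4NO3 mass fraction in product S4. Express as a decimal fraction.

Overall, product flow = 3990.6 tonne/day.
NH4NO3 in = 830.6×0.741 + 1381×0.350 + 1779×0.279 = 1595.2 tonne/day.
NH4NO3 fraction in S4 = 0.3997.

0.3997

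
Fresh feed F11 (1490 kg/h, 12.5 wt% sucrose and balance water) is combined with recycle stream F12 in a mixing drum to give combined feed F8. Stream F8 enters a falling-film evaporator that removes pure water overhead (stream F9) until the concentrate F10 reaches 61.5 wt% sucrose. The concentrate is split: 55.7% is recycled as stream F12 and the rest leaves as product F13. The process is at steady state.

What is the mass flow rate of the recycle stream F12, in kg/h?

380.8 kg/h

Overall sucrose balance (none leaves overhead): sucrose in fresh feed = sucrose in product, i.e. 1490×0.125 = (1−0.557)·F10·0.615.
F10 = 186.25/(0.615×0.443) = 683.62 kg/h.
Recycle F12 = 0.557×683.62 = 380.78 kg/h.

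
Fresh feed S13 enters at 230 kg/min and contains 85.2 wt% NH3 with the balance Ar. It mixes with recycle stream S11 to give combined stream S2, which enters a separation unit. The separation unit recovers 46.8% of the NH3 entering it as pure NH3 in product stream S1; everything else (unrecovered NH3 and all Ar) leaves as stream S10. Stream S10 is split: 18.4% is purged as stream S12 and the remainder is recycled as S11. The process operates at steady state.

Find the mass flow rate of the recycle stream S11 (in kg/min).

Ar enters only via S13 and leaves only via the purge: 230×0.148 = 0.184×(Ar in S10), and the separation unit passes all Ar, so Ar in S2 = Ar in S10 = 185 kg/min.
NH3 in S2: m_A = 230×0.852 + (1−0.184)·(1−0.468)·m_A, so m_A = 195.96/0.5659 = 346.29 kg/min.
S10 = (1−0.468)×346.29 + 185 = 369.23 kg/min.
Recycle S11 = (1−0.184)×369.23 = 301.29 kg/min.

301.3 kg/min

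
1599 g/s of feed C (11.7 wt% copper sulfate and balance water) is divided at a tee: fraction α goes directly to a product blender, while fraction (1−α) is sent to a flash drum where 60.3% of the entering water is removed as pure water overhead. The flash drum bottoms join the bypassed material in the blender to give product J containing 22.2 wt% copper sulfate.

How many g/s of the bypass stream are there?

All 1599×0.117 = 187.08 g/s of copper sulfate reaches J, so J = 187.08/0.222 = 842.72 g/s and vapour = 756.28 g/s.
The evaporator receives (1−α)·1599 of feed at 0.883 water and removes 0.603 of that water:
0.603×0.883×(1−α)×1599 = 756.28
(1−α) = 756.28/851.39 = 0.8883;  α = 0.1117.
Bypass flow = 0.1117×1599 = 178.61 g/s.

178.6 g/s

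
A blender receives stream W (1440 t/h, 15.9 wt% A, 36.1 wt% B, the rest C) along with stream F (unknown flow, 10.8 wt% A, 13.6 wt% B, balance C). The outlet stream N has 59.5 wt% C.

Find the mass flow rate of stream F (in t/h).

Let F be the unknown flow. Total out = 1440 + F.
C balance: 691.2 + 0.756·F = 0.595·(1440 + F)
(0.756 − 0.595)·F = 0.595×1440 − 691.2 = 165.6
F = 165.6 / 0.161 = 1028.6 t/h

1029 t/h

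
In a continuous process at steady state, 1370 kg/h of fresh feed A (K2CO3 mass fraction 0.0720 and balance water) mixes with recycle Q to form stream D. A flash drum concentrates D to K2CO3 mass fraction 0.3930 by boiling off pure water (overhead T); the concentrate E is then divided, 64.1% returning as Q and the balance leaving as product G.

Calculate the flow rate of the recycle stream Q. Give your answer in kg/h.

Overall K2CO3 balance (none leaves overhead): K2CO3 in fresh feed = K2CO3 in product, i.e. 1370×0.072 = (1−0.641)·E·0.393.
E = 98.64/(0.393×0.359) = 699.14 kg/h.
Recycle Q = 0.641×699.14 = 448.15 kg/h.

448.2 kg/h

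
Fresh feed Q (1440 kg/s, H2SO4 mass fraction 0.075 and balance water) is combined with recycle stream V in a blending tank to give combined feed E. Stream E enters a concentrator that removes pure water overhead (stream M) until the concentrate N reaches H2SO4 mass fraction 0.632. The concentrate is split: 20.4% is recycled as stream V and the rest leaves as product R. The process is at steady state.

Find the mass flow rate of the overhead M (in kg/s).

Overall H2SO4 balance (none leaves overhead): H2SO4 in fresh feed = H2SO4 in product, i.e. 1440×0.075 = (1−0.204)·N·0.632.
N = 108/(0.632×0.796) = 214.68 kg/s.
Recycle V = 0.204×214.68 = 43.795 kg/s.
Combined feed E = 1440 + 43.795 = 1483.8 kg/s.
Overhead M = E − N = 1483.8 − 214.68 = 1269.1 kg/s.

1269 kg/s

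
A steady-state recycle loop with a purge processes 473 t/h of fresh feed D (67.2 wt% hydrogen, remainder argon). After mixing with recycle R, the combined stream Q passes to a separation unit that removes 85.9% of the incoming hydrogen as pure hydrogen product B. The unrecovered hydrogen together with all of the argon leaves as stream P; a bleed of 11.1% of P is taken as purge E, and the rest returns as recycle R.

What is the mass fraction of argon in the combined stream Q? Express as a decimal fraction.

argon enters only via D and leaves only via the purge: 473×0.328 = 0.111×(argon in P), and the separation unit passes all argon, so argon in Q = argon in P = 1397.7 t/h.
hydrogen in Q: m_A = 473×0.672 + (1−0.111)·(1−0.859)·m_A, so m_A = 317.86/0.8747 = 363.41 t/h.
Q = 363.41 + 1397.7 = 1761.1 t/h.
argon fraction in Q = 1397.7/1761.1 = 0.794.

0.794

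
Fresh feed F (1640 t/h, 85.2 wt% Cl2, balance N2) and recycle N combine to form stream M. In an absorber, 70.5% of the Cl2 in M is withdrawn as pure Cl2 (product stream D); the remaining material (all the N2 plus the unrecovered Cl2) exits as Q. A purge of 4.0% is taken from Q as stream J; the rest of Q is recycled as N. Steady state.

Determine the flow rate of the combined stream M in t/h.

8017 t/h

N2 enters only via F and leaves only via the purge: 1640×0.148 = 0.040×(N2 in Q), and the absorber passes all N2, so N2 in M = N2 in Q = 6068 t/h.
Cl2 in M: m_A = 1640×0.852 + (1−0.040)·(1−0.705)·m_A, so m_A = 1397.3/0.7168 = 1949.3 t/h.
M = 1949.3 + 6068 = 8017.3 t/h.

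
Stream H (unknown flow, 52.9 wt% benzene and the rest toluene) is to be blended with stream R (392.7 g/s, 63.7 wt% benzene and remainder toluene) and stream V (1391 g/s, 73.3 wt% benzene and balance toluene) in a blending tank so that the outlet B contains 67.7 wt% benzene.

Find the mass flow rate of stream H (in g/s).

420.2 g/s

Let H be the unknown flow. Total out = 1783.7 + H.
benzene balance: 1269.8 + 0.529·H = 0.677·(1783.7 + H)
(0.529 − 0.677)·H = 0.677×1783.7 − 1269.8 = -62.188
H = -62.188 / -0.148 = 420.19 g/s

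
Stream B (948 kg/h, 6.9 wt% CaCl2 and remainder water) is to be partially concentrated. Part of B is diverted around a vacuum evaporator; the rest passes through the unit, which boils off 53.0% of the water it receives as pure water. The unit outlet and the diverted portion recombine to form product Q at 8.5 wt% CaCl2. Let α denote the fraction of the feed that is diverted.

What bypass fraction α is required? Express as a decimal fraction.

All 948×0.069 = 65.412 kg/h of CaCl2 reaches Q, so Q = 65.412/0.085 = 769.55 kg/h and vapour = 178.45 kg/h.
The evaporator receives (1−α)·948 of feed at 0.931 water and removes 0.530 of that water:
0.530×0.931×(1−α)×948 = 178.45
(1−α) = 178.45/467.77 = 0.3815;  α = 0.6185.

0.619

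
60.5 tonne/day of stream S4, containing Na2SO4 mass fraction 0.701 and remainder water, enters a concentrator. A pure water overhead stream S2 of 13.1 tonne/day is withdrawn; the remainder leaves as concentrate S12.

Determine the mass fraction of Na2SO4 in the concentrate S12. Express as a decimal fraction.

Na2SO4 is not removed: 60.5×0.701 = 42.41 tonne/day of Na2SO4 enters S12.
Concentrate = 60.5 − 13.1 = 47.4 tonne/day.
Mass fraction = 42.41/47.4 = 0.895.

0.895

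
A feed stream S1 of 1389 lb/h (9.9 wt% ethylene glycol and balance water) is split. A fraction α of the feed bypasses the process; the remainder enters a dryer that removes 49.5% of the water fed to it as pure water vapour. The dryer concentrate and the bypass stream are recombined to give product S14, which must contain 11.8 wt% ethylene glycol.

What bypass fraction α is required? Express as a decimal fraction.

All 1389×0.099 = 137.51 lb/h of ethylene glycol reaches S14, so S14 = 137.51/0.118 = 1165.3 lb/h and vapour = 223.65 lb/h.
The evaporator receives (1−α)·1389 of feed at 0.901 water and removes 0.495 of that water:
0.495×0.901×(1−α)×1389 = 223.65
(1−α) = 223.65/619.49 = 0.3610;  α = 0.6390.

0.639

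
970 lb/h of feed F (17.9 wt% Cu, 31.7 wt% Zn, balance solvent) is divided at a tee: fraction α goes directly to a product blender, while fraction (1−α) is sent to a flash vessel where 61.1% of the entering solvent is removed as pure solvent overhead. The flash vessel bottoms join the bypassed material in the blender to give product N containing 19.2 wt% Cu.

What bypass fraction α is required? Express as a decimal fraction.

All 970×0.179 = 173.63 lb/h of Cu reaches N, so N = 173.63/0.192 = 904.32 lb/h and vapour = 65.677 lb/h.
The evaporator receives (1−α)·970 of feed at 0.504 solvent and removes 0.611 of that solvent:
0.611×0.504×(1−α)×970 = 65.677
(1−α) = 65.677/298.71 = 0.2199;  α = 0.7801.

0.780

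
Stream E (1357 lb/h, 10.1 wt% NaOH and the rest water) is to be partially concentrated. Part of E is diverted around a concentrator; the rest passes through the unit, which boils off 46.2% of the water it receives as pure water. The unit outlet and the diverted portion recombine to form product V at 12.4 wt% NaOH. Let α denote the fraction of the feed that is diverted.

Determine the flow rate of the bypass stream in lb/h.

All 1357×0.101 = 137.06 lb/h of NaOH reaches V, so V = 137.06/0.124 = 1105.3 lb/h and vapour = 251.7 lb/h.
The evaporator receives (1−α)·1357 of feed at 0.899 water and removes 0.462 of that water:
0.462×0.899×(1−α)×1357 = 251.7
(1−α) = 251.7/563.61 = 0.4466;  α = 0.5534.
Bypass flow = 0.5534×1357 = 750.98 lb/h.

751 lb/h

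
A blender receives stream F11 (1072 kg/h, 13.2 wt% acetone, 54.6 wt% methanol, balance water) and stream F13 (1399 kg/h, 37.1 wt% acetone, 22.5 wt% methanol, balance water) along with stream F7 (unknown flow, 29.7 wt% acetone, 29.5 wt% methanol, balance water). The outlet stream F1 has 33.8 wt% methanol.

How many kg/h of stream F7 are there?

Let F7 be the unknown flow. Total out = 2471 + F7.
methanol balance: 900.09 + 0.295·F7 = 0.338·(2471 + F7)
(0.295 − 0.338)·F7 = 0.338×2471 − 900.09 = -64.889
F7 = -64.889 / -0.043 = 1509 kg/h

1509 kg/h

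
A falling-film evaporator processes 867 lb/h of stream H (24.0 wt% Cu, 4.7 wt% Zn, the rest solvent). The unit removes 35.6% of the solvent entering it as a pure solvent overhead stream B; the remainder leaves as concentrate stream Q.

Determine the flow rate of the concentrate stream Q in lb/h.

solvent entering = 867×0.713 = 618.17 lb/h; overhead removed = 0.356×618.17 = 220.07 lb/h.
Concentrate = 867 − 220.07 = 646.93 lb/h.

646.9 lb/h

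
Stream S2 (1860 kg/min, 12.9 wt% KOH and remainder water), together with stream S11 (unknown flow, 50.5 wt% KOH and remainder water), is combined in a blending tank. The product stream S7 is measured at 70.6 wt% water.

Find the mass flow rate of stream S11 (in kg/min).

Let S11 be the unknown flow. Total out = 1860 + S11.
water balance: 1620.1 + 0.495·S11 = 0.706·(1860 + S11)
(0.495 − 0.706)·S11 = 0.706×1860 − 1620.1 = -306.9
S11 = -306.9 / -0.211 = 1454.5 kg/min

1455 kg/min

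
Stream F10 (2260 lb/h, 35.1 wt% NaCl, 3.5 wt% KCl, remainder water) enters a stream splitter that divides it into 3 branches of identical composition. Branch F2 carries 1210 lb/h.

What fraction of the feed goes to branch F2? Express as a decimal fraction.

Fraction to F2 = 1210/2260 = 0.5354.

0.535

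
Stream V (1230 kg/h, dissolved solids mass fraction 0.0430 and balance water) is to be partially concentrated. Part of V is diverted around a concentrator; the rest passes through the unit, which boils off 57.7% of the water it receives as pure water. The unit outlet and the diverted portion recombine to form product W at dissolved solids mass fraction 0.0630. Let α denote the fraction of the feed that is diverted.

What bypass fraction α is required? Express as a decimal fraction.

0.425

All 1230×0.043 = 52.89 kg/h of dissolved solids reaches W, so W = 52.89/0.063 = 839.52 kg/h and vapour = 390.48 kg/h.
The evaporator receives (1−α)·1230 of feed at 0.957 water and removes 0.577 of that water:
0.577×0.957×(1−α)×1230 = 390.48
(1−α) = 390.48/679.19 = 0.5749;  α = 0.4251.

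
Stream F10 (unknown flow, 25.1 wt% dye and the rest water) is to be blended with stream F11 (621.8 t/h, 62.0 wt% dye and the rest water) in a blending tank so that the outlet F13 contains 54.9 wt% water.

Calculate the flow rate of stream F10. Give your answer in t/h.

525.4 t/h

Let F10 be the unknown flow. Total out = 621.8 + F10.
water balance: 236.28 + 0.749·F10 = 0.549·(621.8 + F10)
(0.749 − 0.549)·F10 = 0.549×621.8 − 236.28 = 105.08
F10 = 105.08 / 0.200 = 525.42 t/h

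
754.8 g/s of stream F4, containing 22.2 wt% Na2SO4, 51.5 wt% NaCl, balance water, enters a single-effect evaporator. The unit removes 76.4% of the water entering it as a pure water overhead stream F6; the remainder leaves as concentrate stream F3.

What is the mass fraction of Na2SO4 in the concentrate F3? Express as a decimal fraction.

Na2SO4 is not removed: 754.8×0.222 = 167.57 g/s of Na2SO4 enters F3.
water entering = 754.8×0.263 = 198.51 g/s; overhead removed = 0.764×198.51 = 151.66 g/s.
Concentrate = 754.8 − 151.66 = 603.14 g/s.
Mass fraction = 167.57/603.14 = 0.2778.

0.2778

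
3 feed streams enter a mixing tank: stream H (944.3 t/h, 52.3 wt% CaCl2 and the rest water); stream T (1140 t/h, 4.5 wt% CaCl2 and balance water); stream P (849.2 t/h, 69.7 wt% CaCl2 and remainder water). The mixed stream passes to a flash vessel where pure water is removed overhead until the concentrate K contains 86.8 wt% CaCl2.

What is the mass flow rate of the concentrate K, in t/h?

CaCl2 entering = 944.3×0.523 + 1140×0.045 + 849.2×0.697 = 1137.1 t/h.
All CaCl2 reports to K, so K = 1137.1/0.868 = 1310 t/h.

1310 t/h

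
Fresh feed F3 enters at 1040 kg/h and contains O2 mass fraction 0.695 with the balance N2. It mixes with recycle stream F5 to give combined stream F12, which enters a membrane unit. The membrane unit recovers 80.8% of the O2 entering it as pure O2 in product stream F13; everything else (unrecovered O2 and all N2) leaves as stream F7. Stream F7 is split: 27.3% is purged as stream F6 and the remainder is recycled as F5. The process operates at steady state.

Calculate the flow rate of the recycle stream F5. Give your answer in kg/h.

962 kg/h

N2 enters only via F3 and leaves only via the purge: 1040×0.305 = 0.273×(N2 in F7), and the membrane unit passes all N2, so N2 in F12 = N2 in F7 = 1161.9 kg/h.
O2 in F12: m_A = 1040×0.695 + (1−0.273)·(1−0.808)·m_A, so m_A = 722.8/0.8604 = 840.06 kg/h.
F7 = (1−0.808)×840.06 + 1161.9 = 1323.2 kg/h.
Recycle F5 = (1−0.273)×1323.2 = 961.96 kg/h.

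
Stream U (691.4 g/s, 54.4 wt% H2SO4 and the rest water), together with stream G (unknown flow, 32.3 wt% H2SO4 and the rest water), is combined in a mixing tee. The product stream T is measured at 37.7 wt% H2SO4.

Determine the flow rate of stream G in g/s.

2138 g/s

Let G be the unknown flow. Total out = 691.4 + G.
H2SO4 balance: 376.12 + 0.323·G = 0.377·(691.4 + G)
(0.323 − 0.377)·G = 0.377×691.4 − 376.12 = -115.46
G = -115.46 / -0.054 = 2138.2 g/s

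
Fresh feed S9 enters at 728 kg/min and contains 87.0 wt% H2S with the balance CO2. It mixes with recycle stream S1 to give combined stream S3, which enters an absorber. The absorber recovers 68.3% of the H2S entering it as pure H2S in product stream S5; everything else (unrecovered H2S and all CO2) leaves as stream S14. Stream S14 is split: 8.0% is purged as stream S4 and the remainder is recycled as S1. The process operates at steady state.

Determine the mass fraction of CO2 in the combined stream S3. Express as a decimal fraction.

CO2 enters only via S9 and leaves only via the purge: 728×0.130 = 0.080×(CO2 in S14), and the absorber passes all CO2, so CO2 in S3 = CO2 in S14 = 1183 kg/min.
H2S in S3: m_A = 728×0.870 + (1−0.080)·(1−0.683)·m_A, so m_A = 633.36/0.7084 = 894.12 kg/min.
S3 = 894.12 + 1183 = 2077.1 kg/min.
CO2 fraction in S3 = 1183/2077.1 = 0.570.

0.570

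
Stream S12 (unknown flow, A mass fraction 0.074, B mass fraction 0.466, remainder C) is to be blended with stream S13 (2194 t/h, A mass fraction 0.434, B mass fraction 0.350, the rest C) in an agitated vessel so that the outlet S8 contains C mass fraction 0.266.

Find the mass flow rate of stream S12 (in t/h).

Let S12 be the unknown flow. Total out = 2194 + S12.
C balance: 473.9 + 0.460·S12 = 0.266·(2194 + S12)
(0.460 − 0.266)·S12 = 0.266×2194 − 473.9 = 109.7
S12 = 109.7 / 0.194 = 565.46 t/h

565.5 t/h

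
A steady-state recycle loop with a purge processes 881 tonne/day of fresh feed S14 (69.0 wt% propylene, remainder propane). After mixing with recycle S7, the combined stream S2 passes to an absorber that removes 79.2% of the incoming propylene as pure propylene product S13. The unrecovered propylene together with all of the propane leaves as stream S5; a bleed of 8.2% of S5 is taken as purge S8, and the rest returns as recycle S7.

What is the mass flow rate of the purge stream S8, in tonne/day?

propane enters only via S14 and leaves only via the purge: 881×0.310 = 0.082×(propane in S5), and the absorber passes all propane, so propane in S2 = propane in S5 = 3330.6 tonne/day.
propylene in S2: m_A = 881×0.690 + (1−0.082)·(1−0.792)·m_A, so m_A = 607.89/0.8091 = 751.36 tonne/day.
S5 = (1−0.792)×751.36 + 3330.6 = 3486.9 tonne/day.
Purge S8 = 0.082×3486.9 = 285.93 tonne/day.

285.9 tonne/day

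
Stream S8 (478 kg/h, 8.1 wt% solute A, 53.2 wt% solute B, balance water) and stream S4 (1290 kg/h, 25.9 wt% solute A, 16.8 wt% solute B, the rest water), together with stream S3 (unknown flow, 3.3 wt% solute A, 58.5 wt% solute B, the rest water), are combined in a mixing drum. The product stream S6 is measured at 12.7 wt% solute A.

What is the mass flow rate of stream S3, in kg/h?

Let S3 be the unknown flow. Total out = 1768 + S3.
solute A balance: 372.83 + 0.033·S3 = 0.127·(1768 + S3)
(0.033 − 0.127)·S3 = 0.127×1768 − 372.83 = -148.29
S3 = -148.29 / -0.094 = 1577.6 kg/h

1578 kg/h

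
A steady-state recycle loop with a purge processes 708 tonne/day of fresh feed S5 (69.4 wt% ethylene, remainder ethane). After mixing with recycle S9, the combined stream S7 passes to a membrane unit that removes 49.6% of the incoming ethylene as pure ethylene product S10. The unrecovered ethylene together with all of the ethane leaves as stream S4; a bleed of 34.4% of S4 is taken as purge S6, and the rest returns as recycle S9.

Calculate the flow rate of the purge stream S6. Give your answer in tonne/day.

343.9 tonne/day

ethane enters only via S5 and leaves only via the purge: 708×0.306 = 0.344×(ethane in S4), and the membrane unit passes all ethane, so ethane in S7 = ethane in S4 = 629.79 tonne/day.
ethylene in S7: m_A = 708×0.694 + (1−0.344)·(1−0.496)·m_A, so m_A = 491.35/0.6694 = 734.04 tonne/day.
S4 = (1−0.496)×734.04 + 629.79 = 999.75 tonne/day.
Purge S6 = 0.344×999.75 = 343.91 tonne/day.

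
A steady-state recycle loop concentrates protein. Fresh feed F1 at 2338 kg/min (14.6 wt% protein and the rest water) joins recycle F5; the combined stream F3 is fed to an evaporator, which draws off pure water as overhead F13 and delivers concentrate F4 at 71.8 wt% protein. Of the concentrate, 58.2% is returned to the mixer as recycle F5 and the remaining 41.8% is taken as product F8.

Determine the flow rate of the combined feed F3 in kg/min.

3000 kg/min

Overall protein balance (none leaves overhead): protein in fresh feed = protein in product, i.e. 2338×0.146 = (1−0.582)·F4·0.718.
F4 = 341.35/(0.718×0.418) = 1137.4 kg/min.
Recycle F5 = 0.582×1137.4 = 661.94 kg/min.
Combined feed F3 = 2338 + 661.94 = 2999.9 kg/min.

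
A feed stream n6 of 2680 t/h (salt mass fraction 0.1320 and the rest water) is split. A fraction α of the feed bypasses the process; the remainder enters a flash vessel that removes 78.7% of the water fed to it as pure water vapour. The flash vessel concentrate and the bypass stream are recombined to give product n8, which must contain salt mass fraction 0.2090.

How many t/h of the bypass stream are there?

All 2680×0.132 = 353.76 t/h of salt reaches n8, so n8 = 353.76/0.209 = 1692.6 t/h and vapour = 987.37 t/h.
The evaporator receives (1−α)·2680 of feed at 0.868 water and removes 0.787 of that water:
0.787×0.868×(1−α)×2680 = 987.37
(1−α) = 987.37/1830.8 = 0.5393;  α = 0.4607.
Bypass flow = 0.4607×2680 = 1234.6 t/h.

1235 t/h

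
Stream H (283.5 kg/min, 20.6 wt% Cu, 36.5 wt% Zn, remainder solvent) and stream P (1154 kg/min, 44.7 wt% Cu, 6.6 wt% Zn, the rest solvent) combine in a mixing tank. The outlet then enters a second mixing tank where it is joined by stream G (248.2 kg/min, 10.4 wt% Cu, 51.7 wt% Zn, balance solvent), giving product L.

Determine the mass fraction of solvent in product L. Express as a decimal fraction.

Overall, product flow = 1685.7 kg/min.
solvent in = 283.5×0.429 + 1154×0.487 + 248.2×0.379 = 777.69 kg/min.
solvent fraction in L = 0.4613.

0.4613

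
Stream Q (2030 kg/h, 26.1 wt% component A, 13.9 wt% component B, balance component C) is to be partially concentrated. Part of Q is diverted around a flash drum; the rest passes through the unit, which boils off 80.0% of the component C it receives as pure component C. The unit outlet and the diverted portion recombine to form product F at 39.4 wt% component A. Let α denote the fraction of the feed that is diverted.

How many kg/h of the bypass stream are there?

All 2030×0.261 = 529.83 kg/h of component A reaches F, so F = 529.83/0.394 = 1344.7 kg/h and vapour = 685.25 kg/h.
The evaporator receives (1−α)·2030 of feed at 0.600 component C and removes 0.800 of that component C:
0.800×0.600×(1−α)×2030 = 685.25
(1−α) = 685.25/974.4 = 0.7033;  α = 0.2967.
Bypass flow = 0.2967×2030 = 602.39 kg/h.

602.4 kg/h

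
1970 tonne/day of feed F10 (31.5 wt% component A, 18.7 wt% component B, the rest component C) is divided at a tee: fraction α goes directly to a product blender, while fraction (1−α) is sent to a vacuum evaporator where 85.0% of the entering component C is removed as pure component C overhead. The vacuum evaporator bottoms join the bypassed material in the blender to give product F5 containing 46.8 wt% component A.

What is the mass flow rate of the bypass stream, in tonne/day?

All 1970×0.315 = 620.55 tonne/day of component A reaches F5, so F5 = 620.55/0.468 = 1326 tonne/day and vapour = 644.04 tonne/day.
The evaporator receives (1−α)·1970 of feed at 0.498 component C and removes 0.850 of that component C:
0.850×0.498×(1−α)×1970 = 644.04
(1−α) = 644.04/833.9 = 0.7723;  α = 0.2277.
Bypass flow = 0.2277×1970 = 448.53 tonne/day.

448.5 tonne/day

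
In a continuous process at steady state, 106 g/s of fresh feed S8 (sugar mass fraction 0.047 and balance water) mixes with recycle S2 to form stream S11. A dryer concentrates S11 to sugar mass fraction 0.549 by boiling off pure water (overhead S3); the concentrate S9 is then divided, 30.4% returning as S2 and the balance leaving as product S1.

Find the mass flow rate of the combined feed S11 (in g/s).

110 g/s

Overall sugar balance (none leaves overhead): sugar in fresh feed = sugar in product, i.e. 106×0.047 = (1−0.304)·S9·0.549.
S9 = 4.982/(0.549×0.696) = 13.038 g/s.
Recycle S2 = 0.304×13.038 = 3.9637 g/s.
Combined feed S11 = 106 + 3.9637 = 109.96 g/s.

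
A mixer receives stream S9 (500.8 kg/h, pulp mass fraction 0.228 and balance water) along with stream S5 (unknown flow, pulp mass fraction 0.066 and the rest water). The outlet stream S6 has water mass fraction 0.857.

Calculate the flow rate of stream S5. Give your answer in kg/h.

Let S5 be the unknown flow. Total out = 500.8 + S5.
water balance: 386.62 + 0.934·S5 = 0.857·(500.8 + S5)
(0.934 − 0.857)·S5 = 0.857×500.8 − 386.62 = 42.568
S5 = 42.568 / 0.077 = 552.83 kg/h

552.8 kg/h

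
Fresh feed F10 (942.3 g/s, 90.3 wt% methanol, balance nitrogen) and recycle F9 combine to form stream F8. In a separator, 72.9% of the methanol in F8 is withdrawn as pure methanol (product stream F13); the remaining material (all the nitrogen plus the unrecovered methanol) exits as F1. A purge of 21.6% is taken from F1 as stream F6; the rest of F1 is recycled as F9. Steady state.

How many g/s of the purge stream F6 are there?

nitrogen enters only via F10 and leaves only via the purge: 942.3×0.097 = 0.216×(nitrogen in F1), and the separator passes all nitrogen, so nitrogen in F8 = nitrogen in F1 = 423.16 g/s.
methanol in F8: m_A = 942.3×0.903 + (1−0.216)·(1−0.729)·m_A, so m_A = 850.9/0.7875 = 1080.5 g/s.
F1 = (1−0.729)×1080.5 + 423.16 = 715.97 g/s.
Purge F6 = 0.216×715.97 = 154.65 g/s.

154.6 g/s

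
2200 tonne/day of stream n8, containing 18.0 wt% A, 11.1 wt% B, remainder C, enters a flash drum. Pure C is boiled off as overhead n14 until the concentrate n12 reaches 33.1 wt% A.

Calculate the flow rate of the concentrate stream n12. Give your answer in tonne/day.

A is conserved: 2200×0.180 = 396 tonne/day all reports to the concentrate.
Concentrate = 396/(target fraction) = 1196.4 tonne/day.

1196 tonne/day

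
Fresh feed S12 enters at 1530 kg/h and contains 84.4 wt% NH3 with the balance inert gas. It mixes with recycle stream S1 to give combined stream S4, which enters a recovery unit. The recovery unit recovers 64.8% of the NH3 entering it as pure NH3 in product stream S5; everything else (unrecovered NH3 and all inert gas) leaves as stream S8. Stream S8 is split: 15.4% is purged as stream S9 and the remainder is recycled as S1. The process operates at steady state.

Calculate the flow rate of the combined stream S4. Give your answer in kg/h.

3389 kg/h

inert gas enters only via S12 and leaves only via the purge: 1530×0.156 = 0.154×(inert gas in S8), and the recovery unit passes all inert gas, so inert gas in S4 = inert gas in S8 = 1549.9 kg/h.
NH3 in S4: m_A = 1530×0.844 + (1−0.154)·(1−0.648)·m_A, so m_A = 1291.3/0.7022 = 1838.9 kg/h.
S4 = 1838.9 + 1549.9 = 3388.8 kg/h.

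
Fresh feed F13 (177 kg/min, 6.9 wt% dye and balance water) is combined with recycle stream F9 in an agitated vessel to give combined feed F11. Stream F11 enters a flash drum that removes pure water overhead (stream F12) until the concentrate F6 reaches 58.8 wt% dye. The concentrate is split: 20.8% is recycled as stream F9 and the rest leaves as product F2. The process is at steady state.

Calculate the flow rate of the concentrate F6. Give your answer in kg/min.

Overall dye balance (none leaves overhead): dye in fresh feed = dye in product, i.e. 177×0.069 = (1−0.208)·F6·0.588.
F6 = 12.213/(0.588×0.792) = 26.225 kg/min.

26.23 kg/min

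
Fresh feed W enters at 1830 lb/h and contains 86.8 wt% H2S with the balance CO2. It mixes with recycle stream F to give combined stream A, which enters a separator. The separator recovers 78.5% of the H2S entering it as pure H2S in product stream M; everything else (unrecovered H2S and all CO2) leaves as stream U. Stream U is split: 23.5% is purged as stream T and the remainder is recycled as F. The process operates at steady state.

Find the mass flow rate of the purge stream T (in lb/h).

CO2 enters only via W and leaves only via the purge: 1830×0.132 = 0.235×(CO2 in U), and the separator passes all CO2, so CO2 in A = CO2 in U = 1027.9 lb/h.
H2S in A: m_A = 1830×0.868 + (1−0.235)·(1−0.785)·m_A, so m_A = 1588.4/0.8355 = 1901.1 lb/h.
U = (1−0.785)×1901.1 + 1027.9 = 1436.7 lb/h.
Purge T = 0.235×1436.7 = 337.61 lb/h.

337.6 lb/h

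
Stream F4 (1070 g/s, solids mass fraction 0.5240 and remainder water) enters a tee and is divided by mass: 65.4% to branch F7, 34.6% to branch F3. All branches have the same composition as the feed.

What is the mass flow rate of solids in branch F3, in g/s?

194 g/s

Branch F3 total = 0.346×1070 = 370.22 g/s.
solids in F3 = 0.524×370.22 = 194 g/s.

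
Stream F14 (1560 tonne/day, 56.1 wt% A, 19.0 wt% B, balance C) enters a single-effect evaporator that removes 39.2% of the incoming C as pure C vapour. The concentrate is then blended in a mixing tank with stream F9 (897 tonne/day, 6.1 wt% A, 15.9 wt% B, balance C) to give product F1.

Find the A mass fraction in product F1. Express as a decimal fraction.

Vapour removed = 0.392×0.249×1560 = 152.27 tonne/day; concentrate = 1407.7 tonne/day.
A reaching the mixer = 875.16 (from concentrate) + 897×0.061 = 929.88 tonne/day.
Product flow = 1407.7 + 897 = 2304.7 tonne/day; A fraction = 0.4035.

0.4035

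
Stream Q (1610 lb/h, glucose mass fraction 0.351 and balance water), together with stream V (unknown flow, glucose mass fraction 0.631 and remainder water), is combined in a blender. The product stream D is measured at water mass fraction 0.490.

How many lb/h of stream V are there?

2116 lb/h

Let V be the unknown flow. Total out = 1610 + V.
water balance: 1044.9 + 0.369·V = 0.490·(1610 + V)
(0.369 − 0.490)·V = 0.490×1610 − 1044.9 = -255.99
V = -255.99 / -0.121 = 2115.6 lb/h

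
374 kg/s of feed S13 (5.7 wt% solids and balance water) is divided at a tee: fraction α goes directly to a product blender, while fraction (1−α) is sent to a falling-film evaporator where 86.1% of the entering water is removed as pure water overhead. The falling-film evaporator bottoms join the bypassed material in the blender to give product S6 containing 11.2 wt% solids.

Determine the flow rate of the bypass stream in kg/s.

147.8 kg/s

All 374×0.057 = 21.318 kg/s of solids reaches S6, so S6 = 21.318/0.112 = 190.34 kg/s and vapour = 183.66 kg/s.
The evaporator receives (1−α)·374 of feed at 0.943 water and removes 0.861 of that water:
0.861×0.943×(1−α)×374 = 183.66
(1−α) = 183.66/303.66 = 0.6048;  α = 0.3952.
Bypass flow = 0.3952×374 = 147.8 kg/s.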